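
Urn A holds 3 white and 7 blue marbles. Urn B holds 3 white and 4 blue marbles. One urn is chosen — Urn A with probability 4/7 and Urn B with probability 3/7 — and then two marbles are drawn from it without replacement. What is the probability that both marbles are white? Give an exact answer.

From Urn A: P(both white) = (3/10)(2/9) = 1/15.
From Urn B: P(both white) = (3/7)(2/6) = 1/7.
Total probability = (4/7)(1/15) + (3/7)(1/7) = 73/735.

73/735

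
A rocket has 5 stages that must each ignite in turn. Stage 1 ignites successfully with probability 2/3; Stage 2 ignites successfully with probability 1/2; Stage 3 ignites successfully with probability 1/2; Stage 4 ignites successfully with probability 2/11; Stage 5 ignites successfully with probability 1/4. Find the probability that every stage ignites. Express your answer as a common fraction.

1/132

The events are sequential, so multiply the conditional probabilities:
P = 2/3 × 1/2 × 1/2 × 2/11 × 1/4 = 4/528 = 1/132.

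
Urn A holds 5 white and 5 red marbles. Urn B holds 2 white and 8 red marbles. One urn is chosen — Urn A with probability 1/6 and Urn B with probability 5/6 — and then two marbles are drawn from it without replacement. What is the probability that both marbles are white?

From Urn A: P(both white) = (5/10)(4/9) = 2/9.
From Urn B: P(both white) = (2/10)(1/9) = 1/45.
Total probability = (1/6)(2/9) + (5/6)(1/45) = 1/18.

1/18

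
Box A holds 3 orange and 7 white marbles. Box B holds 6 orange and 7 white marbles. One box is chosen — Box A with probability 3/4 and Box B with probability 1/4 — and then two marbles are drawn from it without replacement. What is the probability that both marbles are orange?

From Box A: P(both orange) = (3/10)(2/9) = 1/15.
From Box B: P(both orange) = (6/13)(5/12) = 5/26.
Total probability = (3/4)(1/15) + (1/4)(5/26) = 51/520.

51/520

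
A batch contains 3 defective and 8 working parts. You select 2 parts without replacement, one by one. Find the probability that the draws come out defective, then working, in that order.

12/55

Chain rule:
P = 3/11 × 8/10 = 24/110 = 12/55.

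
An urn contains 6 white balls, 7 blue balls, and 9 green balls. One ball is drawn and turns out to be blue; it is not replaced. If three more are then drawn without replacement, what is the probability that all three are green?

After the first draw, 9 of the remaining 21 balls are green.
P = 9/21 × 8/20 × 7/19 = 504/7980 = 6/95.

6/95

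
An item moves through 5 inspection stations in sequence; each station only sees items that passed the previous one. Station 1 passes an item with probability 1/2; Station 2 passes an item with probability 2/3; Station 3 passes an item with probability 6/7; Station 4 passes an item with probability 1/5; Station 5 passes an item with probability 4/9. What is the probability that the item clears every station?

Each stage is reached only if all earlier stages succeed, so
P = 1/2 × 2/3 × 6/7 × 1/5 × 4/9 = 48/1890 = 8/315.

8/315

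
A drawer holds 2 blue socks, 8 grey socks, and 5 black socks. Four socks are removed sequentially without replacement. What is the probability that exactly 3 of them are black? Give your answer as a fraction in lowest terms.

20/273

One ordering (black drawn first) has probability 5/15 × 4/14 × 3/13 × 10/12 = 600/32760 = 5/273.
There are C(4,3) = 4 such orderings, each equally likely, so P = 4 × 5/273 = 20/273.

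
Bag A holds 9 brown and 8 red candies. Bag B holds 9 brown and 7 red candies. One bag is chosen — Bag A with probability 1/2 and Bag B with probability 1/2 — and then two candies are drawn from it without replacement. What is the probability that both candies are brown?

From Bag A: P(both brown) = (9/17)(8/16) = 9/34.
From Bag B: P(both brown) = (9/16)(8/15) = 3/10.
Total probability = (1/2)(9/34) + (1/2)(3/10) = 24/85.

24/85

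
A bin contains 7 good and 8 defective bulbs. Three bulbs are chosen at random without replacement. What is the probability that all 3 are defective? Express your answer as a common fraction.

P = 8/15 × 7/14 × 6/13 = 336/2730 = 8/65.

8/65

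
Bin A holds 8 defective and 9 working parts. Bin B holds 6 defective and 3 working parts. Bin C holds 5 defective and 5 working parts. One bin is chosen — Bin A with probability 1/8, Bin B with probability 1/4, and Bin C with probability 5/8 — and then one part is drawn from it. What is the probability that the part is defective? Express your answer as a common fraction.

439/816

From Bin A: P(defective) = 8/17.
From Bin B: P(defective) = 6/9.
From Bin C: P(defective) = 5/10.
Total probability = (1/8)(8/17) + (1/4)(6/9) + (5/8)(5/10) = 439/816.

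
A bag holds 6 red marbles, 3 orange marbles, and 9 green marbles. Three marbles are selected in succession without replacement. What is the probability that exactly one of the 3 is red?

33/68

One ordering (red drawn first) has probability 6/18 × 12/17 × 11/16 = 792/4896 = 11/68.
There are C(3,1) = 3 such orderings, each equally likely, so P = 3 × 11/68 = 33/68.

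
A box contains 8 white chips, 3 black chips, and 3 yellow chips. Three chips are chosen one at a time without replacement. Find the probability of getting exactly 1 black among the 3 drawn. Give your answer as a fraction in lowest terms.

165/364

One ordering (black drawn first) has probability 3/14 × 11/13 × 10/12 = 330/2184 = 55/364.
There are C(3,1) = 3 such orderings, each equally likely, so P = 3 × 55/364 = 165/364.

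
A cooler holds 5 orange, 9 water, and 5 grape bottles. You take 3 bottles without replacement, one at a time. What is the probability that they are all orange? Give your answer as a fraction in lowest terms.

P(all orange) = 5/19 × 4/18 × 3/17 = 60/5814 = 10/969.

10/969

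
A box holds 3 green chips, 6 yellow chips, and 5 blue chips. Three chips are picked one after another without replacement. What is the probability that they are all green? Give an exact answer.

1/364

P(every draw is green) = 3/14 × 2/13 × 1/12 = 6/2184 = 1/364.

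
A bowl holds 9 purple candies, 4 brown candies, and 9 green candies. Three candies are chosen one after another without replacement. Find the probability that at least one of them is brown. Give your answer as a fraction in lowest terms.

181/385

P(no brown) = 18/22 × 17/21 × 16/20 = 4896/9240 = 204/385.
P(at least one) = 1 − 204/385 = 181/385.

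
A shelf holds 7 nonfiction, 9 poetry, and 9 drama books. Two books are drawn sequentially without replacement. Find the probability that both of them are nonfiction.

P(every draw is nonfiction) = 7/25 × 6/24 = 42/600 = 7/100.

7/100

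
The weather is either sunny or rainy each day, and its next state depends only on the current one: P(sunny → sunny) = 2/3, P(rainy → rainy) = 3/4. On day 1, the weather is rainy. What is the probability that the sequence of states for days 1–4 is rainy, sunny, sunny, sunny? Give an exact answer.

Day 1 is given. For each transition, use the conditional probability from the current state:
P(sunny | rainy) = 1/4; P(sunny | sunny) = 2/3; P(sunny | sunny) = 2/3.
P = 1/4 × 2/3 × 2/3 = 4/36 = 1/9.

1/9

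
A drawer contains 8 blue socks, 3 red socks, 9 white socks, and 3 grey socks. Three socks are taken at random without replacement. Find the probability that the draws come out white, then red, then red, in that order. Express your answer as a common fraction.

Multiply the probability of each draw given the previous ones:
P = 9/23 × 3/22 × 2/21 = 54/10626 = 9/1771.

9/1771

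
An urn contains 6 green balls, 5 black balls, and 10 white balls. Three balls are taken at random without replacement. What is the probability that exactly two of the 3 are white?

99/266

One ordering (white drawn first) has probability 10/21 × 9/20 × 11/19 = 990/7980 = 33/266.
There are C(3,2) = 3 such orderings, each equally likely, so P = 3 × 33/266 = 99/266.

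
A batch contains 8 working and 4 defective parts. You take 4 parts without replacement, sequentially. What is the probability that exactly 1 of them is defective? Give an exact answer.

224/495

One ordering (defective drawn first) has probability 4/12 × 8/11 × 7/10 × 6/9 = 1344/11880 = 56/495.
There are C(4,1) = 4 such orderings, each equally likely, so P = 4 × 56/495 = 224/495.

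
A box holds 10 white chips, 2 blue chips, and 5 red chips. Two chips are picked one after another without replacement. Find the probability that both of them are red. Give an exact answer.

P(every draw is red) = 5/17 × 4/16 = 20/272 = 5/68.

5/68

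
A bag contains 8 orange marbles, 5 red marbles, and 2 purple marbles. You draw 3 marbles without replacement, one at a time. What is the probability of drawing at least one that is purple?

P(no purple) = 13/15 × 12/14 × 11/13 = 1716/2730 = 22/35.
P(at least one) = 1 − 22/35 = 13/35.

13/35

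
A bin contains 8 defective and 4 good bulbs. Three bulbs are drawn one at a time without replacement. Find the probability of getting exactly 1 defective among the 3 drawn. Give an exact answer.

12/55

One ordering (defective drawn first) has probability 8/12 × 4/11 × 3/10 = 96/1320 = 4/55.
There are C(3,1) = 3 such orderings, each equally likely, so P = 3 × 4/55 = 12/55.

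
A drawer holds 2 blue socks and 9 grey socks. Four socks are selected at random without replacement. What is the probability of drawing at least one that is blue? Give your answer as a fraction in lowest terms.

34/55

P(no blue) = 9/11 × 8/10 × 7/9 × 6/8 = 3024/7920 = 21/55.
P(at least one) = 1 − 21/55 = 34/55.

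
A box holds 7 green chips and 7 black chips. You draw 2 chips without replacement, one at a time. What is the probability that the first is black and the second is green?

7/26

Each draw changes the counts, so multiply the conditional probabilities along the sequence:
P = 7/14 × 7/13 = 49/182 = 7/26.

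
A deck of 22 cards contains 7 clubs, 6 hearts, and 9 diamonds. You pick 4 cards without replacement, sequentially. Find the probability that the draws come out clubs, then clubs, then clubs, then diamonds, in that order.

Each draw changes the counts, so multiply the conditional probabilities along the sequence:
P = 7/22 × 6/21 × 5/20 × 9/19 = 1890/175560 = 9/836.

9/836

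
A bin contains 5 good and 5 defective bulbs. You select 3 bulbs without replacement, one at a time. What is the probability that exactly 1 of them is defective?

One ordering (defective drawn first) has probability 5/10 × 5/9 × 4/8 = 100/720 = 5/36.
There are C(3,1) = 3 such orderings, each equally likely, so P = 3 × 5/36 = 5/12.

5/12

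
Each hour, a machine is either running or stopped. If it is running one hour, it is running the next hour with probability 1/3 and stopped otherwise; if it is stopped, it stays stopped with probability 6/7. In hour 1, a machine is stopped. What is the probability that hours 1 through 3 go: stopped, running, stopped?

Hour 1 is given. For each transition, use the conditional probability from the current state:
P(running | stopped) = 1/7; P(stopped | running) = 2/3.
P = 1/7 × 2/3 = 2/21.

2/21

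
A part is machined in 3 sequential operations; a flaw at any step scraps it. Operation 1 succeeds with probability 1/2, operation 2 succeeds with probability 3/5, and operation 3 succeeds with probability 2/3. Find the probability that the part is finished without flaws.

Multiplying along the chain,
P = 1/2 × 3/5 × 2/3 = 6/30 = 1/5.

1/5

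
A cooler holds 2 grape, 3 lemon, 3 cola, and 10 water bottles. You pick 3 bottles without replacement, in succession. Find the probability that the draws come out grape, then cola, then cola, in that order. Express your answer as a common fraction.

1/408

Multiply the probability of each draw given the previous ones:
P = 2/18 × 3/17 × 2/16 = 12/4896 = 1/408.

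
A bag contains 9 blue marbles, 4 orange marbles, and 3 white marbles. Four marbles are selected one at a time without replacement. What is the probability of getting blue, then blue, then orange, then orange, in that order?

9/455

Each draw changes the counts, so multiply the conditional probabilities along the sequence:
P = 9/16 × 8/15 × 4/14 × 3/13 = 864/43680 = 9/455.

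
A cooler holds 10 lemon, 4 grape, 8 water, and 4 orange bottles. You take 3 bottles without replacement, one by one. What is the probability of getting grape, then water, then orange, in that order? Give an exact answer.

8/975

Each draw changes the counts, so multiply the conditional probabilities along the sequence:
P = 4/26 × 8/25 × 4/24 = 128/15600 = 8/975.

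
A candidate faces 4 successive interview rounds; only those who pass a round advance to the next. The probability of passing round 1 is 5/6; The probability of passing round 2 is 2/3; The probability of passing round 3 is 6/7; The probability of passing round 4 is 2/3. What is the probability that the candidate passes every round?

Multiplying along the chain,
P = 5/6 × 2/3 × 6/7 × 2/3 = 120/378 = 20/63.

20/63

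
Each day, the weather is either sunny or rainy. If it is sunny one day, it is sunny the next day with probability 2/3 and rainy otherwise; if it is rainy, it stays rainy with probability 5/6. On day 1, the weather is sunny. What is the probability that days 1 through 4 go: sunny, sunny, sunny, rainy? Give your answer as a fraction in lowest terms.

4/27

Day 1 is given. For each transition, use the conditional probability from the current state:
P(sunny | sunny) = 2/3; P(sunny | sunny) = 2/3; P(rainy | sunny) = 1/3.
P = 2/3 × 2/3 × 1/3 = 4/27.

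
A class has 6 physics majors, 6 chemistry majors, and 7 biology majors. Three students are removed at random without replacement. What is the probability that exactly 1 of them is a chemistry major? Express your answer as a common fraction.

One ordering (a chemistry major drawn first) has probability 6/19 × 13/18 × 12/17 = 936/5814 = 52/323.
There are C(3,1) = 3 such orderings, each equally likely, so P = 3 × 52/323 = 156/323.

156/323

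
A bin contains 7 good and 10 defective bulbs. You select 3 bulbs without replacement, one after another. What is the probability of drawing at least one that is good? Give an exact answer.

P(no good) = 10/17 × 9/16 × 8/15 = 720/4080 = 3/17.
P(at least one) = 1 − 3/17 = 14/17.

14/17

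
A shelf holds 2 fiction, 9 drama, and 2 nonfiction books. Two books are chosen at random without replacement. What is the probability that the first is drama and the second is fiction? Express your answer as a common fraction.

Each draw changes the counts, so multiply the conditional probabilities along the sequence:
P = 9/13 × 2/12 = 18/156 = 3/26.

3/26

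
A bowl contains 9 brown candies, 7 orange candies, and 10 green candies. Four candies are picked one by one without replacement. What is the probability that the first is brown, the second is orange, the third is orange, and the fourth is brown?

63/7475

Multiply the probability of each draw given the previous ones:
P = 9/26 × 7/25 × 6/24 × 8/23 = 3024/358800 = 63/7475.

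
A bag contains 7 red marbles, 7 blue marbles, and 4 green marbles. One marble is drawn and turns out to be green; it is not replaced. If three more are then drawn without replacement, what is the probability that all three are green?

After the first draw, 3 of the remaining 17 marbles are green.
P = 3/17 × 2/16 × 1/15 = 6/4080 = 1/680.

1/680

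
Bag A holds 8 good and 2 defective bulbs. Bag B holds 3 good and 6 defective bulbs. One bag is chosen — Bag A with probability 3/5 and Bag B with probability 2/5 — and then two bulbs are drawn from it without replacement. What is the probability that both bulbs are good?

From Bag A: P(both good) = (8/10)(7/9) = 28/45.
From Bag B: P(both good) = (3/9)(2/8) = 1/12.
Total probability = (3/5)(28/45) + (2/5)(1/12) = 61/150.

61/150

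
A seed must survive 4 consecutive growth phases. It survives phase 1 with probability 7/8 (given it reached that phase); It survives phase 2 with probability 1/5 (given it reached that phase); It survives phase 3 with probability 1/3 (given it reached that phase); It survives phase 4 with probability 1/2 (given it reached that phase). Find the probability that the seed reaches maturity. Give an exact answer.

The events are sequential, so multiply the conditional probabilities:
P = 7/8 × 1/5 × 1/3 × 1/2 = 7/240.

7/240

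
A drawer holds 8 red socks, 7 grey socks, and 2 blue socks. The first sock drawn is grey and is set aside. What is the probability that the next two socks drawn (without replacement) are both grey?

With the first sock removed, 6 grey remain out of 16.
P = 6/16 × 5/15 = 30/240 = 1/8.

1/8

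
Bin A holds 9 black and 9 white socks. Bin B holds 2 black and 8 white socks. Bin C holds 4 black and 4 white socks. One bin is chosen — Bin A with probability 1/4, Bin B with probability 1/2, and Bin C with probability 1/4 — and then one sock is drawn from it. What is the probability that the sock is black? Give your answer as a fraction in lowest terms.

7/20

From Bin A: P(black) = 9/18.
From Bin B: P(black) = 2/10.
From Bin C: P(black) = 4/8.
Total probability = (1/4)(9/18) + (1/2)(2/10) + (1/4)(4/8) = 7/20.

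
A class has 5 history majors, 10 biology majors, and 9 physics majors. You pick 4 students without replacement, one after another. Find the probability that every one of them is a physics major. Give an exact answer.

3/253

P(every draw is a physics major) = 9/24 × 8/23 × 7/22 × 6/21 = 3024/255024 = 3/253.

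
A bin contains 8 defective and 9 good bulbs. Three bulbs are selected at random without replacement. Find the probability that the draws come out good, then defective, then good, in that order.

12/85

Multiply the probability of each draw given the previous ones:
P = 9/17 × 8/16 × 8/15 = 576/4080 = 12/85.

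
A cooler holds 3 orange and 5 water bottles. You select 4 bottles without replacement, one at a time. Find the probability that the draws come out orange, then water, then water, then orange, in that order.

1/14

Multiply the probability of each draw given the previous ones:
P = 3/8 × 5/7 × 4/6 × 2/5 = 120/1680 = 1/14.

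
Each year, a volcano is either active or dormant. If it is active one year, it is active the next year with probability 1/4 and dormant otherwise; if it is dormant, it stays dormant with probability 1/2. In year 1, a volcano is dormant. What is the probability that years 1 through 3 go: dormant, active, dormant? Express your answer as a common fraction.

Year 1 is given. For each transition, use the conditional probability from the current state:
P(active | dormant) = 1/2; P(dormant | active) = 3/4.
P = 1/2 × 3/4 = 3/8.

3/8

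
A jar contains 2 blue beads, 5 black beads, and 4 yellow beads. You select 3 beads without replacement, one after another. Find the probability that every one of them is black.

P = 5/11 × 4/10 × 3/9 = 60/990 = 2/33.

2/33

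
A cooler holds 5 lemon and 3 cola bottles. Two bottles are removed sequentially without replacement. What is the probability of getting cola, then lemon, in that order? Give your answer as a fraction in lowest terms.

15/56

Multiply the probability of each draw given the previous ones:
P = 3/8 × 5/7 = 15/56.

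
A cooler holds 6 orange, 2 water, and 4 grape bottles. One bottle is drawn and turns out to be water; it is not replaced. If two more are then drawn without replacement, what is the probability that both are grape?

After the first draw, 4 of the remaining 11 bottles are grape.
P = 4/11 × 3/10 = 12/110 = 6/55.

6/55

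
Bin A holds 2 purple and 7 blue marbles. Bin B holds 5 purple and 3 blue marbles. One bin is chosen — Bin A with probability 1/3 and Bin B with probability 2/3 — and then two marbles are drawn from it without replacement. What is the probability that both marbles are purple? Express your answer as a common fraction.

187/756

From Bin A: P(both purple) = (2/9)(1/8) = 1/36.
From Bin B: P(both purple) = (5/8)(4/7) = 5/14.
Total probability = (1/3)(1/36) + (2/3)(5/14) = 187/756.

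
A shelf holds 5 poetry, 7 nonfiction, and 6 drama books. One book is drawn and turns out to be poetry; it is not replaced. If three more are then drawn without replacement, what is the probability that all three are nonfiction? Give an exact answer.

7/136

With the first book removed, 7 nonfiction remain out of 17.
P = 7/17 × 6/16 × 5/15 = 210/4080 = 7/136.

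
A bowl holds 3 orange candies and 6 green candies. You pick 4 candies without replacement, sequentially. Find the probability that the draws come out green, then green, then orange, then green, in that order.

Chain rule:
P = 6/9 × 5/8 × 3/7 × 4/6 = 360/3024 = 5/42.

5/42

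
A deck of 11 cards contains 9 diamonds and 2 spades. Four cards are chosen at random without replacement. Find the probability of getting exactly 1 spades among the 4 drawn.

28/55

One ordering (a spade drawn first) has probability 2/11 × 9/10 × 8/9 × 7/8 = 1008/7920 = 7/55.
There are C(4,1) = 4 such orderings, each equally likely, so P = 4 × 7/55 = 28/55.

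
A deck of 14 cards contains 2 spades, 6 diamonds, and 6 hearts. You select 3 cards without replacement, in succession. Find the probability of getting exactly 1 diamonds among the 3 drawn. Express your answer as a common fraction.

One ordering (a diamond drawn first) has probability 6/14 × 8/13 × 7/12 = 336/2184 = 2/13.
There are C(3,1) = 3 such orderings, each equally likely, so P = 3 × 2/13 = 6/13.

6/13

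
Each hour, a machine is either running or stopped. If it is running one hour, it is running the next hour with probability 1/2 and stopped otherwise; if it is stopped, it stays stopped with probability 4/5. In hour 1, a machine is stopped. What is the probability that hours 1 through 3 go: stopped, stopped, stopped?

16/25

Hour 1 is given. For each transition, use the conditional probability from the current state:
P(stopped | stopped) = 4/5; P(stopped | stopped) = 4/5.
P = 4/5 × 4/5 = 16/25.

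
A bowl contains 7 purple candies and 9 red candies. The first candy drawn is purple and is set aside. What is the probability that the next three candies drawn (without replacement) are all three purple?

With the first candy removed, 6 purple remain out of 15.
P = 6/15 × 5/14 × 4/13 = 120/2730 = 4/91.

4/91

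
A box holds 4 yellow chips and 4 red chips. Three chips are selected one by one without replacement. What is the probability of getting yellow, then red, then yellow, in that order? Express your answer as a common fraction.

1/7

Multiply the probability of each draw given the previous ones:
P = 4/8 × 4/7 × 3/6 = 48/336 = 1/7.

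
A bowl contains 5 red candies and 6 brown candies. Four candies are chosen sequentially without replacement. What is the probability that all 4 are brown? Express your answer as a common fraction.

1/22

P(all brown) = 6/11 × 5/10 × 4/9 × 3/8 = 360/7920 = 1/22.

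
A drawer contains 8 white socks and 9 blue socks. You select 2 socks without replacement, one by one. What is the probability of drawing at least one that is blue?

P(no blue) = 8/17 × 7/16 = 56/272 = 7/34.
P(at least one) = 1 − 7/34 = 27/34.

27/34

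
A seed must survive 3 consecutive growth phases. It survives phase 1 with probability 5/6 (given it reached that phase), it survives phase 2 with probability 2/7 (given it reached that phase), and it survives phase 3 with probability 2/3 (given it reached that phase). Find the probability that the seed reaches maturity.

10/63

Each stage is reached only if all earlier stages succeed, so
P = 5/6 × 2/7 × 2/3 = 20/126 = 10/63.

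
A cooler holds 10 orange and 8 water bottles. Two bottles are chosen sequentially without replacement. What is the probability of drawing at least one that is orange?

P(no orange) = 8/18 × 7/17 = 56/306 = 28/153.
P(at least one) = 1 − 28/153 = 125/153.

125/153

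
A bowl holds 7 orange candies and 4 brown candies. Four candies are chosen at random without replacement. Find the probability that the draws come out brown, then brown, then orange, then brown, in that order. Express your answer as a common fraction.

7/330

Each draw changes the counts, so multiply the conditional probabilities along the sequence:
P = 4/11 × 3/10 × 7/9 × 2/8 = 168/7920 = 7/330.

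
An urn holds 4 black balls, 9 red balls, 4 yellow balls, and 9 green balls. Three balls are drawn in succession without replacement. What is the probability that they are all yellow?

1/650

P = 4/26 × 3/25 × 2/24 = 24/15600 = 1/650.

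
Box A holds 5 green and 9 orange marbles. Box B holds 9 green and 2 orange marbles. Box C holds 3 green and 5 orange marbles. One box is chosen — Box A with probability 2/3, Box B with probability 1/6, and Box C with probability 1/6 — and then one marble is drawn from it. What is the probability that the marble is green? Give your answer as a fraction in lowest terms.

From Box A: P(green) = 5/14.
From Box B: P(green) = 9/11.
From Box C: P(green) = 3/8.
Total probability = (2/3)(5/14) + (1/6)(9/11) + (1/6)(3/8) = 1615/3696.

1615/3696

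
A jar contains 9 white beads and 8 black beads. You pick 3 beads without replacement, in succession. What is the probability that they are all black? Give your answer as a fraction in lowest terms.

P = 8/17 × 7/16 × 6/15 = 336/4080 = 7/85.

7/85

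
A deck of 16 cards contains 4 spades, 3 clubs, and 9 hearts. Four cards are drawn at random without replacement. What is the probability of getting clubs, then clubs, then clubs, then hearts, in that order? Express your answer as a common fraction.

Each draw changes the counts, so multiply the conditional probabilities along the sequence:
P = 3/16 × 2/15 × 1/14 × 9/13 = 54/43680 = 9/7280.

9/7280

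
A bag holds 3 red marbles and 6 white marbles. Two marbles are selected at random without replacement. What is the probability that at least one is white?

P(no white) = 3/9 × 2/8 = 6/72 = 1/12.
P(at least one) = 1 − 1/12 = 11/12.

11/12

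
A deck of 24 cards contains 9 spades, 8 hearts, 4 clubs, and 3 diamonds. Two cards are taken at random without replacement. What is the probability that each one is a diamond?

1/92

P(all diamonds) = 3/24 × 2/23 = 6/552 = 1/92.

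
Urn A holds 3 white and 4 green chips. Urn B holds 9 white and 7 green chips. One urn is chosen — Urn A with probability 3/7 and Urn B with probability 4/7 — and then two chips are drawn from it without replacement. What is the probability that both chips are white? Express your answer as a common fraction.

57/245

From Urn A: P(both white) = (3/7)(2/6) = 1/7.
From Urn B: P(both white) = (9/16)(8/15) = 3/10.
Total probability = (3/7)(1/7) + (4/7)(3/10) = 57/245.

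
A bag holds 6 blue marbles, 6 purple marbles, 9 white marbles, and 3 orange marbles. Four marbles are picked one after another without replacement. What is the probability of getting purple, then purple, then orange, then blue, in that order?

Each draw changes the counts, so multiply the conditional probabilities along the sequence:
P = 6/24 × 5/23 × 3/22 × 6/21 = 540/255024 = 15/7084.

15/7084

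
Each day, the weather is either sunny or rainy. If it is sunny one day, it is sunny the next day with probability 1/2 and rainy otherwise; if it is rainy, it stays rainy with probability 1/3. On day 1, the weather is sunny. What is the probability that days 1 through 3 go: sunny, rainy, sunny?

1/3

Day 1 is given. For each transition, use the conditional probability from the current state:
P(rainy | sunny) = 1/2; P(sunny | rainy) = 2/3.
P = 1/2 × 2/3 = 2/6 = 1/3.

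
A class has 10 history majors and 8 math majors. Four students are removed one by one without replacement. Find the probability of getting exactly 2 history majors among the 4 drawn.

One ordering (history majors drawn first) has probability 10/18 × 9/17 × 8/16 × 7/15 = 5040/73440 = 7/102.
There are C(4,2) = 6 such orderings, each equally likely, so P = 6 × 7/102 = 7/17.

7/17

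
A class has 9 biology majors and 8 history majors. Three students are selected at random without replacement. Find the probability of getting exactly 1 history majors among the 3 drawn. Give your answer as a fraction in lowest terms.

One ordering (a history major drawn first) has probability 8/17 × 9/16 × 8/15 = 576/4080 = 12/85.
There are C(3,1) = 3 such orderings, each equally likely, so P = 3 × 12/85 = 36/85.

36/85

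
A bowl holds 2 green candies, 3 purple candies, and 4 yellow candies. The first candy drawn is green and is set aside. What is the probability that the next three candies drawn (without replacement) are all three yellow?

With the first candy removed, 4 yellow remain out of 8.
P = 4/8 × 3/7 × 2/6 = 24/336 = 1/14.

1/14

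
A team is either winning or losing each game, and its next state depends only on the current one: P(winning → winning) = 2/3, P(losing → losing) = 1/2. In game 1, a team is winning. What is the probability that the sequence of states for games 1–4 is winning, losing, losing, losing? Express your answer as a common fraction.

Game 1 is given. For each transition, use the conditional probability from the current state:
P(losing | winning) = 1/3; P(losing | losing) = 1/2; P(losing | losing) = 1/2.
P = 1/3 × 1/2 × 1/2 = 1/12.

1/12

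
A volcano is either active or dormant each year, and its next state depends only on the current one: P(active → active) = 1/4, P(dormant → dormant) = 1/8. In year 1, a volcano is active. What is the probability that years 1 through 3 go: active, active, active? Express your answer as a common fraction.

Year 1 is given. For each transition, use the conditional probability from the current state:
P(active | active) = 1/4; P(active | active) = 1/4.
P = 1/4 × 1/4 = 1/16.

1/16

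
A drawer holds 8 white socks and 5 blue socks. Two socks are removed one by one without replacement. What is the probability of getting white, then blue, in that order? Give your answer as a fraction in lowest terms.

Each draw changes the counts, so multiply the conditional probabilities along the sequence:
P = 8/13 × 5/12 = 40/156 = 10/39.

10/39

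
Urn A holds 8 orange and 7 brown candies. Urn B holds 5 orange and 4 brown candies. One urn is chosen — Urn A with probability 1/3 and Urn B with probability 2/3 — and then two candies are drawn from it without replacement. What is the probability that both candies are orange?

From Urn A: P(both orange) = (8/15)(7/14) = 4/15.
From Urn B: P(both orange) = (5/9)(4/8) = 5/18.
Total probability = (1/3)(4/15) + (2/3)(5/18) = 37/135.

37/135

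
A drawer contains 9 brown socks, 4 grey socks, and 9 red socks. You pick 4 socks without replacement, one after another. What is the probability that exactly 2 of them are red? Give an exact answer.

2808/7315

One ordering (red drawn first) has probability 9/22 × 8/21 × 13/20 × 12/19 = 11232/175560 = 468/7315.
There are C(4,2) = 6 such orderings, each equally likely, so P = 6 × 468/7315 = 2808/7315.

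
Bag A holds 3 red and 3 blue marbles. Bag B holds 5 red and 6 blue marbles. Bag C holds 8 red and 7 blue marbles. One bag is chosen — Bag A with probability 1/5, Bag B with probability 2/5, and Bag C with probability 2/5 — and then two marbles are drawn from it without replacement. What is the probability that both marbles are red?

From Bag A: P(both red) = (3/6)(2/5) = 1/5.
From Bag B: P(both red) = (5/11)(4/10) = 2/11.
From Bag C: P(both red) = (8/15)(7/14) = 4/15.
Total probability = (1/5)(1/5) + (2/5)(2/11) + (2/5)(4/15) = 181/825.

181/825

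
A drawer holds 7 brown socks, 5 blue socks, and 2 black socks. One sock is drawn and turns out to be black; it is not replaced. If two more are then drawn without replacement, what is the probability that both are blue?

5/39

After the first draw, 5 of the remaining 13 socks are blue.
P = 5/13 × 4/12 = 20/156 = 5/39.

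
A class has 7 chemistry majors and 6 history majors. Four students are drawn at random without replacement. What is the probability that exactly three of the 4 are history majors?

One ordering (history majors drawn first) has probability 6/13 × 5/12 × 4/11 × 7/10 = 840/17160 = 7/143.
There are C(4,3) = 4 such orderings, each equally likely, so P = 4 × 7/143 = 28/143.

28/143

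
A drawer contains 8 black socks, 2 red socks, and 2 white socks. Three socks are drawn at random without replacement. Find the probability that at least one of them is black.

54/55

P(no black) = 4/12 × 3/11 × 2/10 = 24/1320 = 1/55.
P(at least one) = 1 − 1/55 = 54/55.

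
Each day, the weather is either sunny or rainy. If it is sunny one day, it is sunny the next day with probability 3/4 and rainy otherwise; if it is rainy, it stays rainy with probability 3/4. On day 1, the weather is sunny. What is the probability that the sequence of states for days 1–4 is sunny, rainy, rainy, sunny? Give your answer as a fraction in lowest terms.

Day 1 is given. For each transition, use the conditional probability from the current state:
P(rainy | sunny) = 1/4; P(rainy | rainy) = 3/4; P(sunny | rainy) = 1/4.
P = 1/4 × 3/4 × 1/4 = 3/64.

3/64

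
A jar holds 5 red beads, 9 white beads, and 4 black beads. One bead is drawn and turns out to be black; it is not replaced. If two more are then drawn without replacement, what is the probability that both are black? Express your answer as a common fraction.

3/136

After the first draw, 3 of the remaining 17 beads are black.
P = 3/17 × 2/16 = 6/272 = 3/136.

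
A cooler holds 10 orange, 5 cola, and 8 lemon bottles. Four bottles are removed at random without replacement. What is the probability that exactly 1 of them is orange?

One ordering (orange drawn first) has probability 10/23 × 13/22 × 12/21 × 11/20 = 17160/212520 = 13/161.
There are C(4,1) = 4 such orderings, each equally likely, so P = 4 × 13/161 = 52/161.

52/161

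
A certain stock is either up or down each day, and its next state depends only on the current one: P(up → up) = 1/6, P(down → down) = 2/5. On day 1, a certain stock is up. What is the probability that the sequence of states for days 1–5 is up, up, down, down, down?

1/45

Day 1 is given. For each transition, use the conditional probability from the current state:
P(up | up) = 1/6; P(down | up) = 5/6; P(down | down) = 2/5; P(down | down) = 2/5.
P = 1/6 × 5/6 × 2/5 × 2/5 = 20/900 = 1/45.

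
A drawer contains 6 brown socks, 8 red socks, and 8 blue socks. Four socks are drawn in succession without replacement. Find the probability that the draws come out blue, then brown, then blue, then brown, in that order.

Chain rule:
P = 8/22 × 6/21 × 7/20 × 5/19 = 1680/175560 = 2/209.

2/209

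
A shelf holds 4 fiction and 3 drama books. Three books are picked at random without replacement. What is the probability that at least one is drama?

P(no drama) = 4/7 × 3/6 × 2/5 = 24/210 = 4/35.
P(at least one) = 1 − 4/35 = 31/35.

31/35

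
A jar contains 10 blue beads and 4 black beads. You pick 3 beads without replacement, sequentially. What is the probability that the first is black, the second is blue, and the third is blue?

Multiply the probability of each draw given the previous ones:
P = 4/14 × 10/13 × 9/12 = 360/2184 = 15/91.

15/91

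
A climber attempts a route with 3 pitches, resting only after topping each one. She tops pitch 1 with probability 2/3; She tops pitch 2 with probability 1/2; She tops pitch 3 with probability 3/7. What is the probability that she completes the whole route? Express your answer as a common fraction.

Each stage is reached only if all earlier stages succeed, so
P = 2/3 × 1/2 × 3/7 = 6/42 = 1/7.

1/7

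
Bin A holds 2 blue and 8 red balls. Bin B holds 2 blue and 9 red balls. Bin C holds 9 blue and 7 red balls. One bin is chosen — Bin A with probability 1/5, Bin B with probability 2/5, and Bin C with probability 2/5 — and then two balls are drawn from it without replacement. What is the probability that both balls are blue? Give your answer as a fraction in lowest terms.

From Bin A: P(both blue) = (2/10)(1/9) = 1/45.
From Bin B: P(both blue) = (2/11)(1/10) = 1/55.
From Bin C: P(both blue) = (9/16)(8/15) = 3/10.
Total probability = (1/5)(1/45) + (2/5)(1/55) + (2/5)(3/10) = 326/2475.

326/2475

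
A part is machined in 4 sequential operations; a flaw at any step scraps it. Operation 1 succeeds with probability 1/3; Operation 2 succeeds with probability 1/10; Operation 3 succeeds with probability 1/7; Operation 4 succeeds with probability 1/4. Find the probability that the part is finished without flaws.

Each stage is reached only if all earlier stages succeed, so
P = 1/3 × 1/10 × 1/7 × 1/4 = 1/840.

1/840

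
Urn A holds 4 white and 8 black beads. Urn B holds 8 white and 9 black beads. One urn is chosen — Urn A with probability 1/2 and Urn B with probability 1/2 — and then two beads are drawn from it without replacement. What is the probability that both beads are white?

111/748

From Urn A: P(both white) = (4/12)(3/11) = 1/11.
From Urn B: P(both white) = (8/17)(7/16) = 7/34.
Total probability = (1/2)(1/11) + (1/2)(7/34) = 111/748.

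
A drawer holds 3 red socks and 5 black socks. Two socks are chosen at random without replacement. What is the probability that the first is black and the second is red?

Chain rule:
P = 5/8 × 3/7 = 15/56.

15/56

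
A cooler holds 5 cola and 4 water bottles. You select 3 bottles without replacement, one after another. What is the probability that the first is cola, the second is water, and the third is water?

5/42

Chain rule:
P = 5/9 × 4/8 × 3/7 = 60/504 = 5/42.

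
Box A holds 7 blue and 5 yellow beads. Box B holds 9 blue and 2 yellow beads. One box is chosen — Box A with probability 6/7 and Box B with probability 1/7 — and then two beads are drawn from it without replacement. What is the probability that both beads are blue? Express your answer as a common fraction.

141/385

From Box A: P(both blue) = (7/12)(6/11) = 7/22.
From Box B: P(both blue) = (9/11)(8/10) = 36/55.
Total probability = (6/7)(7/22) + (1/7)(36/55) = 141/385.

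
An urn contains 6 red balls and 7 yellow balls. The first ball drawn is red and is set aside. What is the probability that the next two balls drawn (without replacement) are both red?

With the first ball removed, 5 red remain out of 12.
P = 5/12 × 4/11 = 20/132 = 5/33.

5/33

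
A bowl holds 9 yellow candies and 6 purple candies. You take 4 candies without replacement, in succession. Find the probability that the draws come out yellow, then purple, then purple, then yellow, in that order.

Multiply the probability of each draw given the previous ones:
P = 9/15 × 6/14 × 5/13 × 8/12 = 2160/32760 = 6/91.

6/91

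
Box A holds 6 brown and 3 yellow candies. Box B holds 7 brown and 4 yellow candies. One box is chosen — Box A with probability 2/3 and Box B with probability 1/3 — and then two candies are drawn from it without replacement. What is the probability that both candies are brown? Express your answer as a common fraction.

401/990

From Box A: P(both brown) = (6/9)(5/8) = 5/12.
From Box B: P(both brown) = (7/11)(6/10) = 21/55.
Total probability = (2/3)(5/12) + (1/3)(21/55) = 401/990.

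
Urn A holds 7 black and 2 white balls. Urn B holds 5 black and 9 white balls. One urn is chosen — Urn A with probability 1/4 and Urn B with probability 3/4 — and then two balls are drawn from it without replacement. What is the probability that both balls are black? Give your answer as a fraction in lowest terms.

997/4368

From Urn A: P(both black) = (7/9)(6/8) = 7/12.
From Urn B: P(both black) = (5/14)(4/13) = 10/91.
Total probability = (1/4)(7/12) + (3/4)(10/91) = 997/4368.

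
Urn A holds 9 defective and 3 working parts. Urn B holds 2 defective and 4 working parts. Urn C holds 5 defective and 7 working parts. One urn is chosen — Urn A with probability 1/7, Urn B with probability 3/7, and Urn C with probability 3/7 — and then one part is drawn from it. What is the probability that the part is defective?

3/7

From Urn A: P(defective) = 9/12.
From Urn B: P(defective) = 2/6.
From Urn C: P(defective) = 5/12.
Total probability = (1/7)(9/12) + (3/7)(2/6) + (3/7)(5/12) = 3/7.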